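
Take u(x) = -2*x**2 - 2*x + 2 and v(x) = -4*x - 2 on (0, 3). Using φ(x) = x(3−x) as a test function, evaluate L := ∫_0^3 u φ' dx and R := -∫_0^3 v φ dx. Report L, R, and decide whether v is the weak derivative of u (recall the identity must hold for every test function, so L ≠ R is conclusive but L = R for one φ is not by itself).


LHS = 36, RHS = 36. Yes, v = u' weakly.

u(x) = -2*x**2 - 2*x + 2, classical derivative u'(x) = -4*x - 2.
φ(x) = x(3−x), so φ'(x) = 3 - 2*x.
Note φ(0) = φ(3) = 0, so the boundary term u·φ vanishes.
LHS = ∫_0^3 u(x) φ'(x) dx = ∫_0^3 (4*x^3 - 2*x^2 - 10*x + 6) dx. Term by term:
  ∫_0^3 4*x^3 dx = 81;  ∫_0^3 -2*x^2 dx = -18;  ∫_0^3 -10*x dx = -45;
  ∫_0^3 6 dx = 18.
Sum: 81 − 18 − 45 + 18 = 36.
So LHS = 36.
∫_0^3 v(x) φ(x) dx = ∫_0^3 (4*x^3 - 10*x^2 - 6*x) dx. Term by term:
  ∫_0^3 4*x^3 dx = 81;  ∫_0^3 -10*x^2 dx = -90;  ∫_0^3 -6*x dx = -27.
Sum: 81 − 90 − 27 = -36.
So RHS = -∫_0^3 v(x) φ(x) dx = 36.
LHS = RHS, so the identity holds for this test φ.
Moreover u is smooth here and v(x) = u'(x) = -4*x - 2 pointwise, so the identity holds for every test function. Hence v is the weak derivative of u.


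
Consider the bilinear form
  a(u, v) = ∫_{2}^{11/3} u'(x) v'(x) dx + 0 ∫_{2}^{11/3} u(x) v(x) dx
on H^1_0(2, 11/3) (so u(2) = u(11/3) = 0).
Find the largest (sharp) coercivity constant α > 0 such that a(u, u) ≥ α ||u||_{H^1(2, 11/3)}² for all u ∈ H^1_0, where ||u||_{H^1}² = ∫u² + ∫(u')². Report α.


α = 9*π^2/(25 + 9*π^2)

Coercivity of a(·,·) on H^1_0(2, 11/3) means a(u, u) ≥ α ||u||_{H^1}² for every u ∈ H^1_0.
The interval has length L = 5/3, and Poincaré/coercivity depend only on L. Here a(u, u) = ∫(u')² + (0)·∫u².
Here c = 0, so a(u,u) = ∫(u')² alone. The condition a(u,u) ≥ α||u||_{H^1}² reads (1−α)∫(u')² ≥ (α−c)∫u². Any admissible α is ≤ 1 (rapidly oscillating u have ∫u²/∫(u')² → 0), and α = 1 would force 0 ≥ (1−c)∫u², impossible since c < 1; so 1−α > 0. By the sharp Poincaré inequality on H^1_0 of an interval of length L, ∫(u')² ≥ (π/L)²∫u² with equality for the first sine mode sin(π(x−x₀)/L) (x₀ the left endpoint), so the inequality holds for all u iff (1−α)(π/L)² ≥ α − c, i.e. α ≤ ((π/L)² + c)/((π/L)² + 1) = (1 + c(L/π)²)/(1 + (L/π)²). (Direct route, valid since c ≤ 0: Poincaré gives c∫u² ≥ c(L/π)²∫(u')², so a(u,u) ≥ (1 + c(L/π)²)∫(u')², while ||u||_{H^1}² ≤ (1 + (L/π)²)∫(u')²; dividing yields the same α.) With (π/L)² = 9*π^2/25 and c = 0, the largest admissible constant is α = ((π/L)² + c)/((π/L)² + 1).
Simplifying, α = 9*π^2/(25 + 9*π^2).


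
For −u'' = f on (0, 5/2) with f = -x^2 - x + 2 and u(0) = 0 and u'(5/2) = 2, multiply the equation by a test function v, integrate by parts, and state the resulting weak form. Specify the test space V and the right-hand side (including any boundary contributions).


V = {v ∈ H^1(0, 5/2) : v(0) = 0} (test functions vanish at x = 0 where u is specified); weak form: ∫_0^5/2 u'v' dx = ∫_0^5/2 (-x^2 - x + 2) v dx + 2·v(5/2) for all v ∈ V.

Multiply both sides by a test function v and integrate from 0 to 5/2:
  ∫_0^5/2 −u''(x) v(x) dx = ∫_0^5/2 f(x) v(x) dx.
Integrate the LHS by parts once:
  ∫_0^5/2 −u'' v dx = −[u'(x) v(x)]_0^5/2 + ∫_0^5/2 u'(x) v'(x) dx.
Thus ∫_0^5/2 u'(x) v'(x) dx = ∫_0^5/2 f(x) v(x) dx + [u'(x) v(x)]_0^5/2.
Choose V so that boundary terms are either known or forced to vanish.
Mixed BC: u(0) = 0 (Dirichlet) and u'(5/2) = 2 (Neumann). Define V = {v ∈ H^1(0, 5/2) : v(0) = 0}. Then [u' v]_0^5/2 = u'(5/2)·v(5/2) − u'(0)·0 = 2·v(5/2).
Weak formulation: find u (satisfying any essential BC) such that ∫_0^5/2 u'(x) v'(x) dx = ∫_0^5/2 f v dx + 2·v(5/2) for all v ∈ V (Dirichlet at 0 absorbed into V; Neumann datum at x = 5/2 contributes the boundary term).
Substituting f(x) = -x^2 - x + 2, the right-hand side is ∫_0^5/2 (-x^2 - x + 2) v dx + 2·v(5/2).


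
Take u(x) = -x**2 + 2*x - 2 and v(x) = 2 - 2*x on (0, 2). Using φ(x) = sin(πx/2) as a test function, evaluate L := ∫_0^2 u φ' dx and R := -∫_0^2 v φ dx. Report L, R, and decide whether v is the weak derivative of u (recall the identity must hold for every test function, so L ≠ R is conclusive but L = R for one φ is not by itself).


LHS = 0, RHS = 0. Yes, v = u' weakly.

u(x) = -x**2 + 2*x - 2, classical derivative u'(x) = 2 - 2*x.
φ(x) = sin(πx/2), so φ'(x) = π*cos(π*x/2)/2.
Note φ(0) = φ(2) = 0, so the boundary term u·φ vanishes.
LHS = ∫_0^2 u(x) φ'(x) dx = ∫_0^2 (-π*x^2*cos(π*x/2)/2 + π*x*cos(π*x/2) - π*cos(π*x/2)) dx. Term by term:
  ∫_0^2 -π*cos(π*x/2) dx = 0;  ∫_0^2 π*x*cos(π*x/2) dx = -8/π;  ∫_0^2 -π*x^2*cos(π*x/2)/2 dx = 8/π.
Sum: 0 − 8/π + 8/π = 0.
So LHS = 0.
∫_0^2 v(x) φ(x) dx = ∫_0^2 (-2*x*sin(π*x/2) + 2*sin(π*x/2)) dx. Term by term:
  ∫_0^2 2*sin(π*x/2) dx = 8/π;  ∫_0^2 -2*x*sin(π*x/2) dx = -8/π.
Sum: 8/π − 8/π = 0.
So RHS = -∫_0^2 v(x) φ(x) dx = 0.
LHS = RHS, so the identity holds for this test φ.
Moreover u is smooth here and v(x) = u'(x) = 2 - 2*x pointwise, so the identity holds for every test function. Hence v is the weak derivative of u.


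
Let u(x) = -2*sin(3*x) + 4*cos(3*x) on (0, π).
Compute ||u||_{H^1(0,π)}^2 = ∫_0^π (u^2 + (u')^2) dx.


||u||_{H^1(0,π)}^2 = 100*π

u'(x) = -12*sin(3*x) - 6*cos(3*x).
Expand u² and (u')² and integrate term by term on (0, π), using: for integers n ≥ 1, ∫_0^π sin²(nx) dx = ∫_0^π cos²(nx) dx = π/2; for n ≠ n', ∫_0^π sin(nx)sin(n'x) dx = ∫_0^π cos(nx)cos(n'x) dx = 0; and by product-to-sum, ∫_0^π sin(nx)cos(n'x) dx = ½∫_0^π [sin((n+n')x) + sin((n−n')x)] dx, which is 0 when n+n' is even and 2n/(n²−n'²) when n+n' is odd (it need not vanish on (0, π)).
  u² squared terms: (-2)²·∫sin(3x)² dx = 4·π/2 = 2*π;  (4)²·∫cos(3x)² dx = 16·π/2 = 8*π.
  u² cross terms: 2·(-2)·(4)·∫sin(3x)·cos(3x) dx = -16·(0) = 0.
  So ∫_0^π u² dx = 2*π + 8*π + 0 = 10*π.
  (u')² squared terms: (-12)²·∫sin(3x)² dx = 144·π/2 = 72*π;  (-6)²·∫cos(3x)² dx = 36·π/2 = 18*π.
  (u')² cross terms: 2·(-12)·(-6)·∫sin(3x)·cos(3x) dx = 144·(0) = 0.
  So ∫_0^π (u')² dx = 72*π + 18*π + 0 = 90*π.
||u||_{H^1}^2 = (10*π) + (90*π) = 100*π.


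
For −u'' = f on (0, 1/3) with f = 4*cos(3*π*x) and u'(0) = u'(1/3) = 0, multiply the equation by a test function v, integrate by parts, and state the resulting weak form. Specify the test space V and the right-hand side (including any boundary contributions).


V = H^1(0, 1/3) (no boundary constraint on v; u is determined up to an additive constant); weak form: ∫_0^1/3 u'v' dx = ∫_0^1/3 (4*cos(3*π*x)) v dx for all v ∈ V.

Multiply both sides by a test function v and integrate from 0 to 1/3:
  ∫_0^1/3 −u''(x) v(x) dx = ∫_0^1/3 f(x) v(x) dx.
Integrate the LHS by parts once:
  ∫_0^1/3 −u'' v dx = −[u'(x) v(x)]_0^1/3 + ∫_0^1/3 u'(x) v'(x) dx.
Thus ∫_0^1/3 u'(x) v'(x) dx = ∫_0^1/3 f(x) v(x) dx + [u'(x) v(x)]_0^1/3.
Choose V so that boundary terms are either known or forced to vanish.
u has homogeneous Neumann: u'(0) = u'(1/3) = 0. So [u' v]_0^1/3 = 0·v(1/3) − 0·v(0) = 0 for any v; take V = H^1(0, 1/3).
Weak formulation: find u (satisfying any essential BC) such that ∫_0^1/3 u'(x) v'(x) dx = ∫_0^1/3 f v dx for all v ∈ V (homogeneous Neumann, so boundary terms vanish).
Substituting f(x) = 4*cos(3*π*x), the right-hand side is ∫_0^1/3 (4*cos(3*π*x)) v dx.
Compatibility check (pure Neumann): taking v ≡ 1 ∈ V gives 0 = ∫_0^1/3 f dx + (0) − (0), i.e. ∫_0^1/3 f dx must equal u'(0) − u'(1/3) = 0. Indeed ∫_0^1/3 (4*cos(3*π*x)) dx = 0, so the data are compatible. The solution is then unique only up to an additive constant (fix it e.g. by requiring ∫_0^1/3 u dx = 0).


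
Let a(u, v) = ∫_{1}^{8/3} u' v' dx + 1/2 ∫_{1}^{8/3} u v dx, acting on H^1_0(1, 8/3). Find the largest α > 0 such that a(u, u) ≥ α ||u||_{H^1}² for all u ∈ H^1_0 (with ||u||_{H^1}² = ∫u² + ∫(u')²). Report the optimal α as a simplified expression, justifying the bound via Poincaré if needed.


α = (25 + 18*π^2)/(2*(25 + 9*π^2))

Coercivity of a(·,·) on H^1_0(1, 8/3) means a(u, u) ≥ α ||u||_{H^1}² for every u ∈ H^1_0.
The interval has length L = 5/3, and Poincaré/coercivity depend only on L. Here a(u, u) = ∫(u')² + (1/2)·∫u².
Here 0 < c = 1/2 < 1. The condition a(u,u) ≥ α||u||_{H^1}² reads (1−α)∫(u')² ≥ (α−c)∫u². Any admissible α is ≤ 1 (rapidly oscillating u have ∫u²/∫(u')² → 0), and α = 1 would force 0 ≥ (1−c)∫u², impossible since c < 1; so 1−α > 0. By the sharp Poincaré inequality on H^1_0 of an interval of length L, ∫(u')² ≥ (π/L)²∫u² with equality for the first sine mode sin(π(x−x₀)/L) (x₀ the left endpoint), so the inequality holds for all u iff (1−α)(π/L)² ≥ α − c, i.e. α ≤ ((π/L)² + c)/((π/L)² + 1) = (1 + c(L/π)²)/(1 + (L/π)²). With (π/L)² = 9*π^2/25 and c = 1/2, the largest admissible constant is α = ((π/L)² + c)/((π/L)² + 1).
Simplifying, α = (25 + 18*π^2)/(2*(25 + 9*π^2)).


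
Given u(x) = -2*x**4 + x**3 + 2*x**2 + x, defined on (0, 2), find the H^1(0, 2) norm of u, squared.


||u||_{H^1}^2 = 139726/315

The H^1 norm (squared) on an interval (0, L) is
  ||u||_{H^1}^2 = ∫_0^L u(x)^2 dx + ∫_0^L u'(x)^2 dx.
Compute u'(x) = -8*x**3 + 3*x**2 + 4*x + 1.
Then u(x)^2 = 4*x**8 - 4*x**7 - 7*x**6 + 6*x**4 + 4*x**3 + x**2 and u'(x)^2 = 64*x**6 - 48*x**5 - 55*x**4 + 8*x**3 + 22*x**2 + 8*x + 1.
Integrate each monomial from 0 to 2 using ∫_0^2 c·x^n dx = c·2^(n+1)/(n+1):
  ∫_0^2 u(x)^2 dx = ∫_0^2 (4*x^8 - 4*x^7 - 7*x^6 + 6*x^4 + 4*x^3 + x^2) dx. Term by term:
    ∫_0^2 4*x^8 dx = 2048/9;  ∫_0^2 -4*x^7 dx = -128;  ∫_0^2 -7*x^6 dx = -128;
    ∫_0^2 6*x^4 dx = 192/5;  ∫_0^2 4*x^3 dx = 16;  ∫_0^2 x^2 dx = 8/3.
  Sum: 2048/9 − 128 − 128 + 192/5 + 16 + 8/3 = 1288/45.
  ∫_0^2 u'(x)^2 dx = ∫_0^2 (64*x^6 - 48*x^5 - 55*x^4 + 8*x^3 + 22*x^2 + 8*x + 1) dx. Term by term:
    ∫_0^2 64*x^6 dx = 8192/7;  ∫_0^2 -48*x^5 dx = -512;  ∫_0^2 -55*x^4 dx = -352;
    ∫_0^2 8*x^3 dx = 32;  ∫_0^2 22*x^2 dx = 176/3;  ∫_0^2 8*x dx = 16;
    ∫_0^2 1 dx = 2.
  Sum: 8192/7 − 512 − 352 + 32 + 176/3 + 16 + 2 = 8714/21.
Adding: ||u||_{H^1}^2 = 1288/45 + 8714/21 = 139726/315.


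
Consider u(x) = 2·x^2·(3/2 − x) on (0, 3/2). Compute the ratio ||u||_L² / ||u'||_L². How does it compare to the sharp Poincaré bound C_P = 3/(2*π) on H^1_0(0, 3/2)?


||u||_L² / ||u'||_L² = 3*sqrt(14)/28 < C_P = 3/(2*π).

u(x) = 2·x^2·(3/2 − x), so u'(x) = 6*x*(1 - x).
u(x) = 2·x^2·(3/2 − x) vanishes at x = 0 and x = 3/2, so u ∈ H^1_0(0, 3/2). Differentiate via the product rule and integrate the resulting polynomials term by term.
  ∫_0^3/2 u² dx = ∫_0^3/2 (4*x^6 - 12*x^5 + 9*x^4) dx. Term by term:
    ∫_0^3/2 4*x^6 dx = 2187/224;  ∫_0^3/2 -12*x^5 dx = -729/32;  ∫_0^3/2 9*x^4 dx = 2187/160.
  Sum: 2187/224 − 729/32 + 2187/160 = 729/1120.
  ∫_0^3/2 (u')² dx = ∫_0^3/2 (36*x^4 - 72*x^3 + 36*x^2) dx. Term by term:
    ∫_0^3/2 36*x^4 dx = 2187/40;  ∫_0^3/2 -72*x^3 dx = -729/8;  ∫_0^3/2 36*x^2 dx = 81/2.
  Sum: 2187/40 − 729/8 + 81/2 = 81/20.
∫_0^3/2 u² dx = 729/1120, so ||u||_L² = 27*sqrt(70)/280.
∫_0^3/2 (u')² dx = 81/20, so ||u'||_L² = 9*sqrt(5)/10.
Ratio ||u||_L² / ||u'||_L² = 3*sqrt(14)/28.
Sharp Poincaré constant on H^1_0(0, 3/2) is C_P = L/π = 3/(2*π), achieved by sin(2*π/3·x).
A polynomial bump cannot attain the sharp Poincaré constant (only the first sine eigenfunction does), so the ratio is strictly less than C_P, consistent with ||u||_L² ≤ C_P ||u'||_L².


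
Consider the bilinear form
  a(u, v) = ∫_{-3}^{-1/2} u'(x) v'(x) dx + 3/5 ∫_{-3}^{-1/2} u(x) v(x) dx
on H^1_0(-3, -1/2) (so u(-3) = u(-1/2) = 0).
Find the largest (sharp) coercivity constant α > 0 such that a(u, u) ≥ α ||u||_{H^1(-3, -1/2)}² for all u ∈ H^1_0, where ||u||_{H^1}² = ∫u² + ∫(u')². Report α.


α = (15 + 4*π^2)/(25 + 4*π^2)

Coercivity of a(·,·) on H^1_0(-3, -1/2) means a(u, u) ≥ α ||u||_{H^1}² for every u ∈ H^1_0.
The interval has length L = 5/2, and Poincaré/coercivity depend only on L. Here a(u, u) = ∫(u')² + (3/5)·∫u².
Here 0 < c = 3/5 < 1. The condition a(u,u) ≥ α||u||_{H^1}² reads (1−α)∫(u')² ≥ (α−c)∫u². Any admissible α is ≤ 1 (rapidly oscillating u have ∫u²/∫(u')² → 0), and α = 1 would force 0 ≥ (1−c)∫u², impossible since c < 1; so 1−α > 0. By the sharp Poincaré inequality on H^1_0 of an interval of length L, ∫(u')² ≥ (π/L)²∫u² with equality for the first sine mode sin(π(x−x₀)/L) (x₀ the left endpoint), so the inequality holds for all u iff (1−α)(π/L)² ≥ α − c, i.e. α ≤ ((π/L)² + c)/((π/L)² + 1) = (1 + c(L/π)²)/(1 + (L/π)²). With (π/L)² = 4*π^2/25 and c = 3/5, the largest admissible constant is α = ((π/L)² + c)/((π/L)² + 1).
Simplifying, α = (15 + 4*π^2)/(25 + 4*π^2).


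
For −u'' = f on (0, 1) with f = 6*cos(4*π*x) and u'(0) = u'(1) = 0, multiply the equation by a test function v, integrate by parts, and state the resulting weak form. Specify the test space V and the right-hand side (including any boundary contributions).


V = H^1(0, 1) (no boundary constraint on v; u is determined up to an additive constant); weak form: ∫_0^1 u'v' dx = ∫_0^1 (6*cos(4*π*x)) v dx for all v ∈ V.

Multiply both sides by a test function v and integrate from 0 to 1:
  ∫_0^1 −u''(x) v(x) dx = ∫_0^1 f(x) v(x) dx.
Integrate the LHS by parts once:
  ∫_0^1 −u'' v dx = −[u'(x) v(x)]_0^1 + ∫_0^1 u'(x) v'(x) dx.
Thus ∫_0^1 u'(x) v'(x) dx = ∫_0^1 f(x) v(x) dx + [u'(x) v(x)]_0^1.
Choose V so that boundary terms are either known or forced to vanish.
u has homogeneous Neumann: u'(0) = u'(1) = 0. So [u' v]_0^1 = 0·v(1) − 0·v(0) = 0 for any v; take V = H^1(0, 1).
Weak formulation: find u (satisfying any essential BC) such that ∫_0^1 u'(x) v'(x) dx = ∫_0^1 f v dx for all v ∈ V (homogeneous Neumann, so boundary terms vanish).
Substituting f(x) = 6*cos(4*π*x), the right-hand side is ∫_0^1 (6*cos(4*π*x)) v dx.
Compatibility check (pure Neumann): taking v ≡ 1 ∈ V gives 0 = ∫_0^1 f dx + (0) − (0), i.e. ∫_0^1 f dx must equal u'(0) − u'(1) = 0. Indeed ∫_0^1 (6*cos(4*π*x)) dx = 0, so the data are compatible. The solution is then unique only up to an additive constant (fix it e.g. by requiring ∫_0^1 u dx = 0).


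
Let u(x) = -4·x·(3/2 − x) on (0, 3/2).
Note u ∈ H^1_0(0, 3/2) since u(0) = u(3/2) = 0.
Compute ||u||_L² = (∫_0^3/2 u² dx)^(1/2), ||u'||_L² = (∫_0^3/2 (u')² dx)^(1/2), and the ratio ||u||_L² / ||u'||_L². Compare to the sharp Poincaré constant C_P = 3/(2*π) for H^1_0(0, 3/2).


||u||_L² / ||u'||_L² = 3*sqrt(10)/20 < C_P = 3/(2*π).

u(x) = -4·x·(3/2 − x), so u'(x) = 8*x - 6.
u(x) = -4·x·(3/2 − x) vanishes at x = 0 and x = 3/2, so u ∈ H^1_0(0, 3/2). Differentiate via the product rule and integrate the resulting polynomials term by term.
  ∫_0^3/2 u² dx = ∫_0^3/2 (16*x^4 - 48*x^3 + 36*x^2) dx. Term by term:
    ∫_0^3/2 16*x^4 dx = 243/10;  ∫_0^3/2 -48*x^3 dx = -243/4;  ∫_0^3/2 36*x^2 dx = 81/2.
  Sum: 243/10 − 243/4 + 81/2 = 81/20.
  ∫_0^3/2 (u')² dx = ∫_0^3/2 (64*x^2 - 96*x + 36) dx. Term by term:
    ∫_0^3/2 64*x^2 dx = 72;  ∫_0^3/2 -96*x dx = -108;  ∫_0^3/2 36 dx = 54.
  Sum: 72 − 108 + 54 = 18.
∫_0^3/2 u² dx = 81/20, so ||u||_L² = 9*sqrt(5)/10.
∫_0^3/2 (u')² dx = 18, so ||u'||_L² = 3*sqrt(2).
Ratio ||u||_L² / ||u'||_L² = 3*sqrt(10)/20.
Sharp Poincaré constant on H^1_0(0, 3/2) is C_P = L/π = 3/(2*π), achieved by sin(2*π/3·x).
A polynomial bump cannot attain the sharp Poincaré constant (only the first sine eigenfunction does), so the ratio is strictly less than C_P, consistent with ||u||_L² ≤ C_P ||u'||_L².


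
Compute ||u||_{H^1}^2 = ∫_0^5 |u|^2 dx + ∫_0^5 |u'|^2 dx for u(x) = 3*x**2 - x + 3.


||u||_{H^1}^2 = 40825/6

The H^1 norm (squared) on an interval (0, L) is
  ||u||_{H^1}^2 = ∫_0^L u(x)^2 dx + ∫_0^L u'(x)^2 dx.
Compute u'(x) = 6*x - 1.
Then u(x)^2 = 9*x**4 - 6*x**3 + 19*x**2 - 6*x + 9 and u'(x)^2 = 36*x**2 - 12*x + 1.
Integrate each monomial from 0 to 5 using ∫_0^5 c·x^n dx = c·5^(n+1)/(n+1):
  ∫_0^5 u(x)^2 dx = ∫_0^5 (9*x^4 - 6*x^3 + 19*x^2 - 6*x + 9) dx. Term by term:
    ∫_0^5 9*x^4 dx = 5625;  ∫_0^5 -6*x^3 dx = -1875/2;  ∫_0^5 19*x^2 dx = 2375/3;
    ∫_0^5 -6*x dx = -75;  ∫_0^5 9 dx = 45.
  Sum: 5625 − 1875/2 + 2375/3 − 75 + 45 = 32695/6.
  ∫_0^5 u'(x)^2 dx = ∫_0^5 (36*x^2 - 12*x + 1) dx. Term by term:
    ∫_0^5 36*x^2 dx = 1500;  ∫_0^5 -12*x dx = -150;  ∫_0^5 1 dx = 5.
  Sum: 1500 − 150 + 5 = 1355.
Adding: ||u||_{H^1}^2 = 32695/6 + 1355 = 40825/6.


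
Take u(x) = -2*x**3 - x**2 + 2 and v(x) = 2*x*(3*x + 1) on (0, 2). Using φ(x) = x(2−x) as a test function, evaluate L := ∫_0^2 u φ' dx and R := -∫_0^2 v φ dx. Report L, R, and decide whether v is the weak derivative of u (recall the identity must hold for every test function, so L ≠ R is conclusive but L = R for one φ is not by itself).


LHS = 184/15, RHS = -184/15. No, v is not the weak derivative of u.

u(x) = -2*x**3 - x**2 + 2, classical derivative u'(x) = -6*x**2 - 2*x.
φ(x) = x(2−x), so φ'(x) = 2 - 2*x.
Note φ(0) = φ(2) = 0, so the boundary term u·φ vanishes.
LHS = ∫_0^2 u(x) φ'(x) dx = ∫_0^2 (4*x^4 - 2*x^3 - 2*x^2 - 4*x + 4) dx. Term by term:
  ∫_0^2 4*x^4 dx = 128/5;  ∫_0^2 -2*x^3 dx = -8;  ∫_0^2 -2*x^2 dx = -16/3;
  ∫_0^2 -4*x dx = -8;  ∫_0^2 4 dx = 8.
Sum: 128/5 − 8 − 16/3 − 8 + 8 = 184/15.
So LHS = 184/15.
∫_0^2 v(x) φ(x) dx = ∫_0^2 (-6*x^4 + 10*x^3 + 4*x^2) dx. Term by term:
  ∫_0^2 -6*x^4 dx = -192/5;  ∫_0^2 10*x^3 dx = 40;  ∫_0^2 4*x^2 dx = 32/3.
Sum: -192/5 + 40 + 32/3 = 184/15.
So RHS = -∫_0^2 v(x) φ(x) dx = -184/15.
LHS − RHS = 368/15 ≠ 0, so the identity fails.
(For a valid weak derivative the identity must hold for EVERY test function, in particular this one. The failure shows v is NOT the weak derivative of u.)
Correct weak derivative would be u'(x) = -6*x**2 - 2*x.


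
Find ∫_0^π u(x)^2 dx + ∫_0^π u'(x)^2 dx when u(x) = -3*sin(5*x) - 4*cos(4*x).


||u||_{H^1(0,π)}^2 = 1360/3 + 253*π

u'(x) = 16*sin(4*x) - 15*cos(5*x).
Expand u² and (u')² and integrate term by term on (0, π), using: for integers n ≥ 1, ∫_0^π sin²(nx) dx = ∫_0^π cos²(nx) dx = π/2; for n ≠ n', ∫_0^π sin(nx)sin(n'x) dx = ∫_0^π cos(nx)cos(n'x) dx = 0; and by product-to-sum, ∫_0^π sin(nx)cos(n'x) dx = ½∫_0^π [sin((n+n')x) + sin((n−n')x)] dx, which is 0 when n+n' is even and 2n/(n²−n'²) when n+n' is odd (it need not vanish on (0, π)).
  u² squared terms: (-4)²·∫cos(4x)² dx = 16·π/2 = 8*π;  (-3)²·∫sin(5x)² dx = 9·π/2 = 9*π/2.
  u² cross terms: 2·(-4)·(-3)·∫cos(4x)·sin(5x) dx = 24·(10/9) = 80/3.
  So ∫_0^π u² dx = 8*π + 9*π/2 + 80/3 = 80/3 + 25*π/2.
  (u')² squared terms: (-15)²·∫cos(5x)² dx = 225·π/2 = 225*π/2;  (16)²·∫sin(4x)² dx = 256·π/2 = 128*π.
  (u')² cross terms: 2·(-15)·(16)·∫cos(5x)·sin(4x) dx = -480·(-8/9) = 1280/3.
  So ∫_0^π (u')² dx = 225*π/2 + 128*π + 1280/3 = 1280/3 + 481*π/2.
||u||_{H^1}^2 = (80/3 + 25*π/2) + (1280/3 + 481*π/2) = 1360/3 + 253*π.


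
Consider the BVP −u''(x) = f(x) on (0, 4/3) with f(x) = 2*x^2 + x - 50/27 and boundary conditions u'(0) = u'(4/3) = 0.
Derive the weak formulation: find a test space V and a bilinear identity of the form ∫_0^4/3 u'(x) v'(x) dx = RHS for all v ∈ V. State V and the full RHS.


V = H^1(0, 4/3) (no boundary constraint on v; u is determined up to an additive constant); weak form: ∫_0^4/3 u'v' dx = ∫_0^4/3 (2*x^2 + x - 50/27) v dx for all v ∈ V.

Multiply both sides by a test function v and integrate from 0 to 4/3:
  ∫_0^4/3 −u''(x) v(x) dx = ∫_0^4/3 f(x) v(x) dx.
Integrate the LHS by parts once:
  ∫_0^4/3 −u'' v dx = −[u'(x) v(x)]_0^4/3 + ∫_0^4/3 u'(x) v'(x) dx.
Thus ∫_0^4/3 u'(x) v'(x) dx = ∫_0^4/3 f(x) v(x) dx + [u'(x) v(x)]_0^4/3.
Choose V so that boundary terms are either known or forced to vanish.
u has homogeneous Neumann: u'(0) = u'(4/3) = 0. So [u' v]_0^4/3 = 0·v(4/3) − 0·v(0) = 0 for any v; take V = H^1(0, 4/3).
Weak formulation: find u (satisfying any essential BC) such that ∫_0^4/3 u'(x) v'(x) dx = ∫_0^4/3 f v dx for all v ∈ V (homogeneous Neumann, so boundary terms vanish).
Substituting f(x) = 2*x^2 + x - 50/27, the right-hand side is ∫_0^4/3 (2*x^2 + x - 50/27) v dx.
Compatibility check (pure Neumann): taking v ≡ 1 ∈ V gives 0 = ∫_0^4/3 f dx + (0) − (0), i.e. ∫_0^4/3 f dx must equal u'(0) − u'(4/3) = 0. Indeed ∫_0^4/3 (2*x^2 + x - 50/27) dx = 0, so the data are compatible. The solution is then unique only up to an additive constant (fix it e.g. by requiring ∫_0^4/3 u dx = 0).


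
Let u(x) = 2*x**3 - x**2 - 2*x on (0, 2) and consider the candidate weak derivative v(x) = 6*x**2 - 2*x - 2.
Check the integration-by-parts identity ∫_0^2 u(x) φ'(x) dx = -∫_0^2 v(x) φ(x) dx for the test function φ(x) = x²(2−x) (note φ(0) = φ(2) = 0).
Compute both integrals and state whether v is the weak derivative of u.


LHS = -104/15, RHS = -104/15. Yes, v = u' weakly.

u(x) = 2*x**3 - x**2 - 2*x, classical derivative u'(x) = 6*x**2 - 2*x - 2.
φ(x) = x²(2−x), so φ'(x) = x*(4 - 3*x).
Note φ(0) = φ(2) = 0, so the boundary term u·φ vanishes.
LHS = ∫_0^2 u(x) φ'(x) dx = ∫_0^2 (-6*x^5 + 11*x^4 + 2*x^3 - 8*x^2) dx. Term by term:
  ∫_0^2 -6*x^5 dx = -64;  ∫_0^2 11*x^4 dx = 352/5;  ∫_0^2 2*x^3 dx = 8;
  ∫_0^2 -8*x^2 dx = -64/3.
Sum: -64 + 352/5 + 8 − 64/3 = -104/15.
So LHS = -104/15.
∫_0^2 v(x) φ(x) dx = ∫_0^2 (-6*x^5 + 14*x^4 - 2*x^3 - 4*x^2) dx. Term by term:
  ∫_0^2 -6*x^5 dx = -64;  ∫_0^2 14*x^4 dx = 448/5;  ∫_0^2 -2*x^3 dx = -8;
  ∫_0^2 -4*x^2 dx = -32/3.
Sum: -64 + 448/5 − 8 − 32/3 = 104/15.
So RHS = -∫_0^2 v(x) φ(x) dx = -104/15.
LHS = RHS, so the identity holds for this test φ.
Moreover u is smooth here and v(x) = u'(x) = 6*x**2 - 2*x - 2 pointwise, so the identity holds for every test function. Hence v is the weak derivative of u.


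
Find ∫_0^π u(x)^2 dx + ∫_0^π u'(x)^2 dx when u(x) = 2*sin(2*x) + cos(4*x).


||u||_{H^1(0,π)}^2 = 37*π/2

u'(x) = -4*sin(4*x) + 4*cos(2*x).
Expand u² and (u')² and integrate term by term on (0, π), using: for integers n ≥ 1, ∫_0^π sin²(nx) dx = ∫_0^π cos²(nx) dx = π/2; for n ≠ n', ∫_0^π sin(nx)sin(n'x) dx = ∫_0^π cos(nx)cos(n'x) dx = 0; and by product-to-sum, ∫_0^π sin(nx)cos(n'x) dx = ½∫_0^π [sin((n+n')x) + sin((n−n')x)] dx, which is 0 when n+n' is even and 2n/(n²−n'²) when n+n' is odd (it need not vanish on (0, π)).
  u² squared terms: (2)²·∫sin(2x)² dx = 4·π/2 = 2*π;  (1)²·∫cos(4x)² dx = 1·π/2 = π/2.
  u² cross terms: 2·(2)·(1)·∫sin(2x)·cos(4x) dx = 4·(0) = 0.
  So ∫_0^π u² dx = 2*π + π/2 + 0 = 5*π/2.
  (u')² squared terms: (-4)²·∫sin(4x)² dx = 16·π/2 = 8*π;  (4)²·∫cos(2x)² dx = 16·π/2 = 8*π.
  (u')² cross terms: 2·(-4)·(4)·∫sin(4x)·cos(2x) dx = -32·(0) = 0.
  So ∫_0^π (u')² dx = 8*π + 8*π + 0 = 16*π.
||u||_{H^1}^2 = (5*π/2) + (16*π) = 37*π/2.


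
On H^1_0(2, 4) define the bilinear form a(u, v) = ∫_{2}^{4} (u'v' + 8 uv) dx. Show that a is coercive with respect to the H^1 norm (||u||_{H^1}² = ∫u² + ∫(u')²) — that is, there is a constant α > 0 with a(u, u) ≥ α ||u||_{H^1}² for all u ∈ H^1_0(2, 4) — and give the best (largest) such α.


α = 1

Coercivity of a(·,·) on H^1_0(2, 4) means a(u, u) ≥ α ||u||_{H^1}² for every u ∈ H^1_0.
The interval has length L = 2, and Poincaré/coercivity depend only on L. Here a(u, u) = ∫(u')² + (8)·∫u².
Here c = 8 ≥ 1, so a(u,u) = ∫(u')² + c∫u² ≥ ∫(u')² + ∫u² = ||u||_{H^1}², i.e. α = 1 works. No larger α is possible: a(u,u) ≥ α||u||_{H^1}² means (1−α)∫(u')² ≥ (α−c)∫u², and for the modes u_n = sin(nπ(x−x₀)/L) (x₀ the left endpoint) one has ∫u_n²/∫(u_n')² = (L/(nπ))² → 0, so a(u_n,u_n)/||u_n||_{H^1}² → 1. Hence the optimal constant is α = 1.
Therefore α = 1.


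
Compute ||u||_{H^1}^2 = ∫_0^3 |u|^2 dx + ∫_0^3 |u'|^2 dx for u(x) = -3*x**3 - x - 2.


||u||_{H^1}^2 = 262047/35

The H^1 norm (squared) on an interval (0, L) is
  ||u||_{H^1}^2 = ∫_0^L u(x)^2 dx + ∫_0^L u'(x)^2 dx.
Compute u'(x) = -9*x**2 - 1.
Then u(x)^2 = 9*x**6 + 6*x**4 + 12*x**3 + x**2 + 4*x + 4 and u'(x)^2 = 81*x**4 + 18*x**2 + 1.
Integrate each monomial from 0 to 3 using ∫_0^3 c·x^n dx = c·3^(n+1)/(n+1):
  ∫_0^3 u(x)^2 dx = ∫_0^3 (9*x^6 + 6*x^4 + 12*x^3 + x^2 + 4*x + 4) dx. Term by term:
    ∫_0^3 9*x^6 dx = 19683/7;  ∫_0^3 6*x^4 dx = 1458/5;  ∫_0^3 12*x^3 dx = 243;
    ∫_0^3 x^2 dx = 9;  ∫_0^3 4*x dx = 18;  ∫_0^3 4 dx = 12.
  Sum: 19683/7 + 1458/5 + 243 + 9 + 18 + 12 = 118491/35.
  ∫_0^3 u'(x)^2 dx = ∫_0^3 (81*x^4 + 18*x^2 + 1) dx. Term by term:
    ∫_0^3 81*x^4 dx = 19683/5;  ∫_0^3 18*x^2 dx = 162;  ∫_0^3 1 dx = 3.
  Sum: 19683/5 + 162 + 3 = 20508/5.
Adding: ||u||_{H^1}^2 = 118491/35 + 20508/5 = 262047/35.


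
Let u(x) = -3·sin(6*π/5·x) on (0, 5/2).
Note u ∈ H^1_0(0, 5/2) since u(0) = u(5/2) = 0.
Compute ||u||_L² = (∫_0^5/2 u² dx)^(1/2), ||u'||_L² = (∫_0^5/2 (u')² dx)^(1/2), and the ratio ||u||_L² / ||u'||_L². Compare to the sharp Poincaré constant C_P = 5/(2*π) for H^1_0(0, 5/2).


||u||_L² / ||u'||_L² = 5/(6*π) < C_P = 5/(2*π).

u(x) = -3·sin(6*π/5·x), so u'(x) = -18*π*cos(6*π*x/5)/5.
Writing u(x) = A·sin(kπx/L) with A = -3 and k = 3, use ∫_0^L sin²(kπx/L) dx = L/2 and ∫_0^L cos²(kπx/L) dx = L/2.
u² = 9·sin²(6*π/5·x) and (u')² = 324*π^2/25·cos²(6*π/5·x), and each of sin², cos² integrates to L/2 = 5/4 over (0, 5/2).
∫_0^5/2 u² dx = 45/4, so ||u||_L² = 3*sqrt(5)/2.
∫_0^5/2 (u')² dx = 81*π^2/5, so ||u'||_L² = 9*sqrt(5)*π/5.
Ratio ||u||_L² / ||u'||_L² = 5/(6*π).
Sharp Poincaré constant on H^1_0(0, 5/2) is C_P = L/π = 5/(2*π), achieved by sin(2*π/5·x).
This is the k = 3 harmonic; the ratio L/(kπ) is strictly less than C_P = L/π, consistent with the sharp inequality ||u||_L² ≤ C_P ||u'||_L².


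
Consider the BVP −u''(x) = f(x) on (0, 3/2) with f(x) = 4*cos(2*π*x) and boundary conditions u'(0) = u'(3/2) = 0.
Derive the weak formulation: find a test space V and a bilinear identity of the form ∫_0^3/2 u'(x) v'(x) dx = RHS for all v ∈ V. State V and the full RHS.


V = H^1(0, 3/2) (no boundary constraint on v; u is determined up to an additive constant); weak form: ∫_0^3/2 u'v' dx = ∫_0^3/2 (4*cos(2*π*x)) v dx for all v ∈ V.

Multiply both sides by a test function v and integrate from 0 to 3/2:
  ∫_0^3/2 −u''(x) v(x) dx = ∫_0^3/2 f(x) v(x) dx.
Integrate the LHS by parts once:
  ∫_0^3/2 −u'' v dx = −[u'(x) v(x)]_0^3/2 + ∫_0^3/2 u'(x) v'(x) dx.
Thus ∫_0^3/2 u'(x) v'(x) dx = ∫_0^3/2 f(x) v(x) dx + [u'(x) v(x)]_0^3/2.
Choose V so that boundary terms are either known or forced to vanish.
u has homogeneous Neumann: u'(0) = u'(3/2) = 0. So [u' v]_0^3/2 = 0·v(3/2) − 0·v(0) = 0 for any v; take V = H^1(0, 3/2).
Weak formulation: find u (satisfying any essential BC) such that ∫_0^3/2 u'(x) v'(x) dx = ∫_0^3/2 f v dx for all v ∈ V (homogeneous Neumann, so boundary terms vanish).
Substituting f(x) = 4*cos(2*π*x), the right-hand side is ∫_0^3/2 (4*cos(2*π*x)) v dx.
Compatibility check (pure Neumann): taking v ≡ 1 ∈ V gives 0 = ∫_0^3/2 f dx + (0) − (0), i.e. ∫_0^3/2 f dx must equal u'(0) − u'(3/2) = 0. Indeed ∫_0^3/2 (4*cos(2*π*x)) dx = 0, so the data are compatible. The solution is then unique only up to an additive constant (fix it e.g. by requiring ∫_0^3/2 u dx = 0).


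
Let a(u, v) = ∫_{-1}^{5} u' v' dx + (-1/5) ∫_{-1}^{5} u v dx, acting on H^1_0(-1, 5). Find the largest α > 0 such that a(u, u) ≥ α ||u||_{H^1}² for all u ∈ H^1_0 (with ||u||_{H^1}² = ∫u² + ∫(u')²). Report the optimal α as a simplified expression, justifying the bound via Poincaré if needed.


α = (-36/5 + π^2)/(π^2 + 36)

Coercivity of a(·,·) on H^1_0(-1, 5) means a(u, u) ≥ α ||u||_{H^1}² for every u ∈ H^1_0.
The interval has length L = 6, and Poincaré/coercivity depend only on L. Here a(u, u) = ∫(u')² + (-1/5)·∫u².
Here c = -1/5 < 0 with |c| < (π/L)² = π^2/36, so coercivity still holds. The condition a(u,u) ≥ α||u||_{H^1}² reads (1−α)∫(u')² ≥ (α−c)∫u². Any admissible α is ≤ 1 (rapidly oscillating u have ∫u²/∫(u')² → 0), and α = 1 would force 0 ≥ (1−c)∫u², impossible since c < 1; so 1−α > 0. By the sharp Poincaré inequality on H^1_0 of an interval of length L, ∫(u')² ≥ (π/L)²∫u² with equality for the first sine mode sin(π(x−x₀)/L) (x₀ the left endpoint), so the inequality holds for all u iff (1−α)(π/L)² ≥ α − c, i.e. α ≤ ((π/L)² + c)/((π/L)² + 1) = (1 + c(L/π)²)/(1 + (L/π)²). (Direct route, valid since c ≤ 0: Poincaré gives c∫u² ≥ c(L/π)²∫(u')², so a(u,u) ≥ (1 + c(L/π)²)∫(u')², while ||u||_{H^1}² ≤ (1 + (L/π)²)∫(u')²; dividing yields the same α.) With (π/L)² = π^2/36 and c = -1/5, the largest admissible constant is α = ((π/L)² + c)/((π/L)² + 1).
Simplifying, α = (-36/5 + π^2)/(π^2 + 36).


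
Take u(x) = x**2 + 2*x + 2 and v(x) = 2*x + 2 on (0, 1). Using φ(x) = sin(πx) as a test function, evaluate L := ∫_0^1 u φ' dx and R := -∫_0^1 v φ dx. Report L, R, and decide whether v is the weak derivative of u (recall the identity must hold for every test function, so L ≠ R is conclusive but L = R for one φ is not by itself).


LHS = -6/π, RHS = -6/π. Yes, v = u' weakly.

u(x) = x**2 + 2*x + 2, classical derivative u'(x) = 2*x + 2.
φ(x) = sin(πx), so φ'(x) = π*cos(π*x).
Note φ(0) = φ(1) = 0, so the boundary term u·φ vanishes.
LHS = ∫_0^1 u(x) φ'(x) dx = ∫_0^1 (π*x^2*cos(π*x) + 2*π*x*cos(π*x) + 2*π*cos(π*x)) dx. Term by term:
  ∫_0^1 2*π*cos(π*x) dx = 0;  ∫_0^1 π*x^2*cos(π*x) dx = -2/π;  ∫_0^1 2*π*x*cos(π*x) dx = -4/π.
Sum: 0 − 2/π − 4/π = -6/π.
So LHS = -6/π.
∫_0^1 v(x) φ(x) dx = ∫_0^1 (2*x*sin(π*x) + 2*sin(π*x)) dx. Term by term:
  ∫_0^1 2*sin(π*x) dx = 4/π;  ∫_0^1 2*x*sin(π*x) dx = 2/π.
Sum: 4/π + 2/π = 6/π.
So RHS = -∫_0^1 v(x) φ(x) dx = -6/π.
LHS = RHS, so the identity holds for this test φ.
Moreover u is smooth here and v(x) = u'(x) = 2*x + 2 pointwise, so the identity holds for every test function. Hence v is the weak derivative of u.


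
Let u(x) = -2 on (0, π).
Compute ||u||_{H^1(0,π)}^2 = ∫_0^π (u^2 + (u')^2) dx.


||u||_{H^1(0,π)}^2 = 4*π

u'(x) = 0.
Expand u² and (u')² and integrate term by term on (0, π), using: for integers n ≥ 1, ∫_0^π sin²(nx) dx = ∫_0^π cos²(nx) dx = π/2; for n ≠ n', ∫_0^π sin(nx)sin(n'x) dx = ∫_0^π cos(nx)cos(n'x) dx = 0; and by product-to-sum, ∫_0^π sin(nx)cos(n'x) dx = ½∫_0^π [sin((n+n')x) + sin((n−n')x)] dx, which is 0 when n+n' is even and 2n/(n²−n'²) when n+n' is odd (it need not vanish on (0, π)). For the constant mode: ∫_0^π 1 dx = π, ∫_0^π cos(nx) dx = 0, ∫_0^π sin(nx) dx = (1−(−1)^n)/n.
  u² squared terms: (-2)²·∫1 dx = 4·π = 4*π.
  So ∫_0^π u² dx = 4*π.
  u' ≡ 0, so ∫_0^π (u')² dx = 0.
||u||_{H^1}^2 = (4*π) + (0) = 4*π.


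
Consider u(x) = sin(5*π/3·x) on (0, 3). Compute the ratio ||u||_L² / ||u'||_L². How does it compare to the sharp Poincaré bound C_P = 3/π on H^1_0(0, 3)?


||u||_L² / ||u'||_L² = 3/(5*π) < C_P = 3/π.

u(x) = sin(5*π/3·x), so u'(x) = 5*π*cos(5*π*x/3)/3.
Writing u(x) = A·sin(kπx/L) with A = 1 and k = 5, use ∫_0^L sin²(kπx/L) dx = L/2 and ∫_0^L cos²(kπx/L) dx = L/2.
u² = 1·sin²(5*π/3·x) and (u')² = 25*π^2/9·cos²(5*π/3·x), and each of sin², cos² integrates to L/2 = 3/2 over (0, 3).
∫_0^3 u² dx = 3/2, so ||u||_L² = sqrt(6)/2.
∫_0^3 (u')² dx = 25*π^2/6, so ||u'||_L² = 5*sqrt(6)*π/6.
Ratio ||u||_L² / ||u'||_L² = 3/(5*π).
Sharp Poincaré constant on H^1_0(0, 3) is C_P = L/π = 3/π, achieved by sin(π/3·x).
This is the k = 5 harmonic; the ratio L/(kπ) is strictly less than C_P = L/π, consistent with the sharp inequality ||u||_L² ≤ C_P ||u'||_L².


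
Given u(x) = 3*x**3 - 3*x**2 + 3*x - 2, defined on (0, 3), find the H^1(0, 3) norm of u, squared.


||u||_{H^1}^2 = 273081/70

The H^1 norm (squared) on an interval (0, L) is
  ||u||_{H^1}^2 = ∫_0^L u(x)^2 dx + ∫_0^L u'(x)^2 dx.
Compute u'(x) = 9*x**2 - 6*x + 3.
Then u(x)^2 = 9*x**6 - 18*x**5 + 27*x**4 - 30*x**3 + 21*x**2 - 12*x + 4 and u'(x)^2 = 81*x**4 - 108*x**3 + 90*x**2 - 36*x + 9.
Integrate each monomial from 0 to 3 using ∫_0^3 c·x^n dx = c·3^(n+1)/(n+1):
  ∫_0^3 u(x)^2 dx = ∫_0^3 (9*x^6 - 18*x^5 + 27*x^4 - 30*x^3 + 21*x^2 - 12*x + 4) dx. Term by term:
    ∫_0^3 9*x^6 dx = 19683/7;  ∫_0^3 -18*x^5 dx = -2187;  ∫_0^3 27*x^4 dx = 6561/5;
    ∫_0^3 -30*x^3 dx = -1215/2;  ∫_0^3 21*x^2 dx = 189;  ∫_0^3 -12*x dx = -54;
    ∫_0^3 4 dx = 12.
  Sum: 19683/7 − 2187 + 6561/5 − 1215/2 + 189 − 54 + 12 = 103359/70.
  ∫_0^3 u'(x)^2 dx = ∫_0^3 (81*x^4 - 108*x^3 + 90*x^2 - 36*x + 9) dx. Term by term:
    ∫_0^3 81*x^4 dx = 19683/5;  ∫_0^3 -108*x^3 dx = -2187;  ∫_0^3 90*x^2 dx = 810;
    ∫_0^3 -36*x dx = -162;  ∫_0^3 9 dx = 27.
  Sum: 19683/5 − 2187 + 810 − 162 + 27 = 12123/5.
Adding: ||u||_{H^1}^2 = 103359/70 + 12123/5 = 273081/70.


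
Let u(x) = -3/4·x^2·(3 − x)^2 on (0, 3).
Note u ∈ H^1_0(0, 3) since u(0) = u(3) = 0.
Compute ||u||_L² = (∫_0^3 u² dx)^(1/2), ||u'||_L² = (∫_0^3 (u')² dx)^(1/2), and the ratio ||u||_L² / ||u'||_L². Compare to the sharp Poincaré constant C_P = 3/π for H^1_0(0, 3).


||u||_L² / ||u'||_L² = sqrt(3)/2 < C_P = 3/π.

u(x) = -3/4·x^2·(3 − x)^2, so u'(x) = 3*x*(x*(3 - x) - (x - 3)^2)/2.
u(x) = -3/4·x^2·(3 − x)^2 vanishes at x = 0 and x = 3, so u ∈ H^1_0(0, 3). Differentiate via the product rule and integrate the resulting polynomials term by term.
  ∫_0^3 u² dx = ∫_0^3 (9*x^8/16 - 27*x^7/4 + 243*x^6/8 - 243*x^5/4 + 729*x^4/16) dx. Term by term:
    ∫_0^3 9*x^8/16 dx = 19683/16;  ∫_0^3 -27*x^7/4 dx = -177147/32;  ∫_0^3 243*x^6/8 dx = 531441/56;
    ∫_0^3 -243*x^5/4 dx = -59049/8;  ∫_0^3 729*x^4/16 dx = 177147/80.
  Sum: 19683/16 − 177147/32 + 531441/56 − 59049/8 + 177147/80 = 19683/1120.
  ∫_0^3 (u')² dx = ∫_0^3 (9*x^6 - 81*x^5 + 1053*x^4/4 - 729*x^3/2 + 729*x^2/4) dx. Term by term:
    ∫_0^3 9*x^6 dx = 19683/7;  ∫_0^3 -81*x^5 dx = -19683/2;  ∫_0^3 1053*x^4/4 dx = 255879/20;
    ∫_0^3 -729*x^3/2 dx = -59049/8;  ∫_0^3 729*x^2/4 dx = 6561/4.
  Sum: 19683/7 − 19683/2 + 255879/20 − 59049/8 + 6561/4 = 6561/280.
∫_0^3 u² dx = 19683/1120, so ||u||_L² = 81*sqrt(210)/280.
∫_0^3 (u')² dx = 6561/280, so ||u'||_L² = 81*sqrt(70)/140.
Ratio ||u||_L² / ||u'||_L² = sqrt(3)/2.
Sharp Poincaré constant on H^1_0(0, 3) is C_P = L/π = 3/π, achieved by sin(π/3·x).
A polynomial bump cannot attain the sharp Poincaré constant (only the first sine eigenfunction does), so the ratio is strictly less than C_P, consistent with ||u||_L² ≤ C_P ||u'||_L².


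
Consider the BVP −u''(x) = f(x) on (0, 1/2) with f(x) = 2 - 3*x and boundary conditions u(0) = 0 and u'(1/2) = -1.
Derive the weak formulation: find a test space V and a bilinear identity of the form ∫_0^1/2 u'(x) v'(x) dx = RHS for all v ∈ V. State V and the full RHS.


V = {v ∈ H^1(0, 1/2) : v(0) = 0} (test functions vanish at x = 0 where u is specified); weak form: ∫_0^1/2 u'v' dx = ∫_0^1/2 (2 - 3*x) v dx − v(1/2) for all v ∈ V.

Multiply both sides by a test function v and integrate from 0 to 1/2:
  ∫_0^1/2 −u''(x) v(x) dx = ∫_0^1/2 f(x) v(x) dx.
Integrate the LHS by parts once:
  ∫_0^1/2 −u'' v dx = −[u'(x) v(x)]_0^1/2 + ∫_0^1/2 u'(x) v'(x) dx.
Thus ∫_0^1/2 u'(x) v'(x) dx = ∫_0^1/2 f(x) v(x) dx + [u'(x) v(x)]_0^1/2.
Choose V so that boundary terms are either known or forced to vanish.
Mixed BC: u(0) = 0 (Dirichlet) and u'(1/2) = -1 (Neumann). Define V = {v ∈ H^1(0, 1/2) : v(0) = 0}. Then [u' v]_0^1/2 = u'(1/2)·v(1/2) − u'(0)·0 = − v(1/2).
Weak formulation: find u (satisfying any essential BC) such that ∫_0^1/2 u'(x) v'(x) dx = ∫_0^1/2 f v dx − v(1/2) for all v ∈ V (Dirichlet at 0 absorbed into V; Neumann datum at x = 1/2 contributes the boundary term).
Substituting f(x) = 2 - 3*x, the right-hand side is ∫_0^1/2 (2 - 3*x) v dx − v(1/2).


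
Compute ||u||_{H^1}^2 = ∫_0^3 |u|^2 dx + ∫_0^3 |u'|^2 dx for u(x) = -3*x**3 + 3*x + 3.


||u||_{H^1}^2 = 366741/70

The H^1 norm (squared) on an interval (0, L) is
  ||u||_{H^1}^2 = ∫_0^L u(x)^2 dx + ∫_0^L u'(x)^2 dx.
Compute u'(x) = 3 - 9*x**2.
Then u(x)^2 = 9*x**6 - 18*x**4 - 18*x**3 + 9*x**2 + 18*x + 9 and u'(x)^2 = 81*x**4 - 54*x**2 + 9.
Integrate each monomial from 0 to 3 using ∫_0^3 c·x^n dx = c·3^(n+1)/(n+1):
  ∫_0^3 u(x)^2 dx = ∫_0^3 (9*x^6 - 18*x^4 - 18*x^3 + 9*x^2 + 18*x + 9) dx. Term by term:
    ∫_0^3 9*x^6 dx = 19683/7;  ∫_0^3 -18*x^4 dx = -4374/5;  ∫_0^3 -18*x^3 dx = -729/2;
    ∫_0^3 9*x^2 dx = 81;  ∫_0^3 18*x dx = 81;  ∫_0^3 9 dx = 27.
  Sum: 19683/7 − 4374/5 − 729/2 + 81 + 81 + 27 = 123309/70.
  ∫_0^3 u'(x)^2 dx = ∫_0^3 (81*x^4 - 54*x^2 + 9) dx. Term by term:
    ∫_0^3 81*x^4 dx = 19683/5;  ∫_0^3 -54*x^2 dx = -486;  ∫_0^3 9 dx = 27.
  Sum: 19683/5 − 486 + 27 = 17388/5.
Adding: ||u||_{H^1}^2 = 123309/70 + 17388/5 = 366741/70.


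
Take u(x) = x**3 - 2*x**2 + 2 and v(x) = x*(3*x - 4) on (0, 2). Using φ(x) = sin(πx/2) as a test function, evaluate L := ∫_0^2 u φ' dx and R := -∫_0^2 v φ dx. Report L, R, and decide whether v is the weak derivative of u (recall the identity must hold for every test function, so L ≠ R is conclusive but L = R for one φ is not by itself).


LHS = -8/π + 96/π^3, RHS = -8/π + 96/π^3. Yes, v = u' weakly.

u(x) = x**3 - 2*x**2 + 2, classical derivative u'(x) = 3*x**2 - 4*x.
φ(x) = sin(πx/2), so φ'(x) = π*cos(π*x/2)/2.
Note φ(0) = φ(2) = 0, so the boundary term u·φ vanishes.
LHS = ∫_0^2 u(x) φ'(x) dx = ∫_0^2 (π*x^3*cos(π*x/2)/2 - π*x^2*cos(π*x/2) + π*cos(π*x/2)) dx. Term by term:
  ∫_0^2 π*cos(π*x/2) dx = 0;  ∫_0^2 π*x^3*cos(π*x/2)/2 dx = -24/π + 96/π^3;  ∫_0^2 -π*x^2*cos(π*x/2) dx = 16/π.
Sum: 0 + -24/π + 96/π^3 + 16/π = -8/π + 96/π^3.
So LHS = -8/π + 96/π^3.
∫_0^2 v(x) φ(x) dx = ∫_0^2 (3*x^2*sin(π*x/2) - 4*x*sin(π*x/2)) dx. Term by term:
  ∫_0^2 -4*x*sin(π*x/2) dx = -16/π;  ∫_0^2 3*x^2*sin(π*x/2) dx = -96/π^3 + 24/π.
Sum: -16/π + -96/π^3 + 24/π = -96/π^3 + 8/π.
So RHS = -∫_0^2 v(x) φ(x) dx = -8/π + 96/π^3.
LHS = RHS, so the identity holds for this test φ.
Moreover u is smooth here and v(x) = u'(x) = 3*x**2 - 4*x pointwise, so the identity holds for every test function. Hence v is the weak derivative of u.


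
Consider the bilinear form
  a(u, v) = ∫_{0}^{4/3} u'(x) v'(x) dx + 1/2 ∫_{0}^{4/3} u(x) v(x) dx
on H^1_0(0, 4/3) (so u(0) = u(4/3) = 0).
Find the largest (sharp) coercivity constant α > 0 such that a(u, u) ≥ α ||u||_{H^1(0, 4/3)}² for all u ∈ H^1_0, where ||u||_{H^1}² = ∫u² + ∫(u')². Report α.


α = (8 + 9*π^2)/(16 + 9*π^2)

Coercivity of a(·,·) on H^1_0(0, 4/3) means a(u, u) ≥ α ||u||_{H^1}² for every u ∈ H^1_0.
The interval has length L = 4/3, and Poincaré/coercivity depend only on L. Here a(u, u) = ∫(u')² + (1/2)·∫u².
Here 0 < c = 1/2 < 1. The condition a(u,u) ≥ α||u||_{H^1}² reads (1−α)∫(u')² ≥ (α−c)∫u². Any admissible α is ≤ 1 (rapidly oscillating u have ∫u²/∫(u')² → 0), and α = 1 would force 0 ≥ (1−c)∫u², impossible since c < 1; so 1−α > 0. By the sharp Poincaré inequality on H^1_0 of an interval of length L, ∫(u')² ≥ (π/L)²∫u² with equality for the first sine mode sin(π(x−x₀)/L) (x₀ the left endpoint), so the inequality holds for all u iff (1−α)(π/L)² ≥ α − c, i.e. α ≤ ((π/L)² + c)/((π/L)² + 1) = (1 + c(L/π)²)/(1 + (L/π)²). With (π/L)² = 9*π^2/16 and c = 1/2, the largest admissible constant is α = ((π/L)² + c)/((π/L)² + 1).
Simplifying, α = (8 + 9*π^2)/(16 + 9*π^2).
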